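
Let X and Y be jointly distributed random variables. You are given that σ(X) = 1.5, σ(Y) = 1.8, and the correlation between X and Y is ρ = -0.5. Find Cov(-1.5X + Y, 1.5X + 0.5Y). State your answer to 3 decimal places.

var(X) = (1.5)² = 2.25;  var(Y) = (1.8)² = 3.24
Cov(X,Y) = ρ·σ(X)·σ(Y) = -0.5·1.5·1.8 = -1.35
Cov(-1.5X + Y, 1.5X + 0.5Y) = (-1.5)(1.5)var(X) + (1)(0.5)var(Y) + [(-1.5)(0.5) + (1)(1.5)]Cov(X,Y)
= -2.25·2.25 + 0.5·3.24 + 0.75·-1.35 = -4.455

-4.455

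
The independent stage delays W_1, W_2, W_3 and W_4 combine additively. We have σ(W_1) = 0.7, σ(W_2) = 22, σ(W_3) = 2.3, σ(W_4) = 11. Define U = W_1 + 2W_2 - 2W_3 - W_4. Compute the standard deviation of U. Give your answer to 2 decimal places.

45.59

Var(W_1) = 0.49, Var(W_2) = 484, Var(W_3) = 5.29, Var(W_4) = 121
By independence, Var(U) = (1)²Var(W_1) + (2)²Var(W_2) + (-2)²Var(W_3) + (-1)²Var(W_4)
= (1)²·0.49 + (2)²·484 + (-2)²·5.29 + (-1)²·121 = 2078.65
σ(U) = √2078.65 ≈ 45.59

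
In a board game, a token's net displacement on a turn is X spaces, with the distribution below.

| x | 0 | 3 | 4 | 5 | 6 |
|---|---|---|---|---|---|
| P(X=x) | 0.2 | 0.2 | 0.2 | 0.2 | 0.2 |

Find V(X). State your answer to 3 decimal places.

E[X] = (0)(0.2) + (3)(0.2) + (4)(0.2) + (5)(0.2) + (6)(0.2) = 3.6
E[X²] = (0)²(0.2) + (3)²(0.2) + (4)²(0.2) + (5)²(0.2) + (6)²(0.2) = 17.2
V(X) = E[X²] − (E[X])² = 17.2 − (3.6)² = 4.24

4.240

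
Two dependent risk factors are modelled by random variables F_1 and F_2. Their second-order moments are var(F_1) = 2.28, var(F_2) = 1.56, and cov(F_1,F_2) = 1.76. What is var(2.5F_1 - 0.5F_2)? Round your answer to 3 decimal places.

10.240

var(2.5F_1 - 0.5F_2) = (2.5)²·var(F_1) + (-0.5)²·var(F_2) + 2·(2.5)·(-0.5)·cov(F_1,F_2)
= 6.25·2.28 + 0.25·1.56 + -2.5·1.76 = 10.24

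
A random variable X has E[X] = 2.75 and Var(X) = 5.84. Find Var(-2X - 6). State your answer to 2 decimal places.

Var(-2X - 6) = (-2)²·Var(X) = 4·5.84 = 23.36

23.36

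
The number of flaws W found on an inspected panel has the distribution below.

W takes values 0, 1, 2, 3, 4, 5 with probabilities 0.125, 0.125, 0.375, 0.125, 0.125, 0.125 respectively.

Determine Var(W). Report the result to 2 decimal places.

2.23

E[W] = (0)(0.125) + (1)(0.125) + (2)(0.375) + (3)(0.125) + (4)(0.125) + (5)(0.125) = 2.375
E[W²] = (0)²(0.125) + (1)²(0.125) + (2)²(0.375) + (3)²(0.125) + (4)²(0.125) + (5)²(0.125) = 7.875
Var(W) = E[W²] − (E[W])² = 7.875 − (2.375)² = 2.234375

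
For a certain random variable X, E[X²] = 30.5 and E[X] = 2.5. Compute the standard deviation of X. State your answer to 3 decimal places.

V(X) = 30.5 − (2.5)² = 24.25
SD(X) = √24.25 ≈ 4.924

4.924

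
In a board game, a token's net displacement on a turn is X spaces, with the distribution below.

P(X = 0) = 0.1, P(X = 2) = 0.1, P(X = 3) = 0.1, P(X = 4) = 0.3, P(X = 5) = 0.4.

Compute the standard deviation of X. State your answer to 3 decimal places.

E[X] = (0)(0.1) + (2)(0.1) + (3)(0.1) + (4)(0.3) + (5)(0.4) = 3.7
E[X²] = (0)²(0.1) + (2)²(0.1) + (3)²(0.1) + (4)²(0.3) + (5)²(0.4) = 16.1
Var(X) = E[X²] − (E[X])² = 16.1 − (3.7)² = 2.41
sd(X) = √2.41 ≈ 1.552

1.552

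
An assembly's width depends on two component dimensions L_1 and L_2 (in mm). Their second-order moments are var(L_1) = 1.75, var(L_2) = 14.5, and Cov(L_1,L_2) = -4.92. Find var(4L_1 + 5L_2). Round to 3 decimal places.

var(4L_1 + 5L_2) = (4)²·var(L_1) + (5)²·var(L_2) + 2·(4)·(5)·Cov(L_1,L_2)
= 16·1.75 + 25·14.5 + 40·-4.92 = 193.7

193.700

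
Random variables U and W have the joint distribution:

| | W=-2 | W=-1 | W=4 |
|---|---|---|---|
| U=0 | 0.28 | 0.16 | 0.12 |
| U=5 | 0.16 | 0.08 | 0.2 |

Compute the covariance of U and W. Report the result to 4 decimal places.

1.6480

E[U] = 2.2,  E[W] = 0.16
E[UW] = 2
cov(U,W) = E[UW] − E[U]E[W] = 2 − (2.2)(0.16) = 1.648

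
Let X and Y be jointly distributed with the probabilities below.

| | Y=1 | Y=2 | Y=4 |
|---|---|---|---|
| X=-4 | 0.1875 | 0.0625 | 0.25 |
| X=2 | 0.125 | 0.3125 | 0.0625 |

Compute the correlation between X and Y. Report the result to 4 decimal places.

-0.2582

E[X] = -1,  E[Y] = 2.3125
E[XY] = -3.25
Cov(X,Y) = E[XY] − E[X]E[Y] = -3.25 − (-1)(2.3125) = -0.9375
Var(X) = 9,  Var(Y) = 1.46484375
ρ = -0.9375 / √(9·1.46484375) ≈ -0.2582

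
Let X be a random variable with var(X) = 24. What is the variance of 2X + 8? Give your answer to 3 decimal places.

var(2X + 8) = (2)²·var(X) = 4·24 = 96

96.000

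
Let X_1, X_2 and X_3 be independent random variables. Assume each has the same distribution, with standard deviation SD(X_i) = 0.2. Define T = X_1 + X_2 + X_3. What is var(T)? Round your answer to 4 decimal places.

0.1200

var(X_i) = (0.2)² = 0.04
By independence, var(T) = (1)²var(X_1) + (1)²var(X_2) + (1)²var(X_3)
= (1)²·0.04 + (1)²·0.04 + (1)²·0.04 = 0.12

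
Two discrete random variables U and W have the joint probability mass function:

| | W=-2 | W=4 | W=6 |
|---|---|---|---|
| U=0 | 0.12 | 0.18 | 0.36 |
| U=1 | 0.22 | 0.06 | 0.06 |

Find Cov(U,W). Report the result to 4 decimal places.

-0.7920

E[U] = 0.34,  E[W] = 2.8
E[UW] = 0.16
Cov(U,W) = E[UW] − E[U]E[W] = 0.16 − (0.34)(2.8) = -0.792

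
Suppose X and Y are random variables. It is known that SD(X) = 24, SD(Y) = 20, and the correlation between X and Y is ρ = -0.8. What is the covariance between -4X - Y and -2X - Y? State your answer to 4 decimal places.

2704.0000

Var(X) = (24)² = 576;  Var(Y) = (20)² = 400
Cov(X,Y) = ρ·SD(X)·SD(Y) = -0.8·24·20 = -384
Cov(-4X - Y, -2X - Y) = (-4)(-2)Var(X) + (-1)(-1)Var(Y) + [(-4)(-1) + (-1)(-2)]Cov(X,Y)
= 8·576 + 1·400 + 6·-384 = 2704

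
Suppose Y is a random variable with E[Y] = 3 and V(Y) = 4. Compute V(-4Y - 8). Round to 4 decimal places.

V(-4Y - 8) = (-4)²·V(Y) = 16·4 = 64

64.0000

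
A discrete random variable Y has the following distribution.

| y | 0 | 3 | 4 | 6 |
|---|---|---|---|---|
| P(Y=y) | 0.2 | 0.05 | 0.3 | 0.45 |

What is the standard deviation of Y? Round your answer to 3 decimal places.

2.247

E[Y] = (0)(0.2) + (3)(0.05) + (4)(0.3) + (6)(0.45) = 4.05
E[Y²] = (0)²(0.2) + (3)²(0.05) + (4)²(0.3) + (6)²(0.45) = 21.45
Var(Y) = E[Y²] − (E[Y])² = 21.45 − (4.05)² = 5.0475
σ(Y) = √5.0475 ≈ 2.247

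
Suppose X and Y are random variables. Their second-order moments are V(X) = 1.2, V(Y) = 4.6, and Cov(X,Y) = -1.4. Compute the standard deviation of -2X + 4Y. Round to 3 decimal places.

10.040

V(-2X + 4Y) = (-2)²·V(X) + (4)²·V(Y) + 2·(-2)·(4)·Cov(X,Y)
= 4·1.2 + 16·4.6 + -16·-1.4 = 100.8
SD(-2X + 4Y) = √100.8 ≈ 10.040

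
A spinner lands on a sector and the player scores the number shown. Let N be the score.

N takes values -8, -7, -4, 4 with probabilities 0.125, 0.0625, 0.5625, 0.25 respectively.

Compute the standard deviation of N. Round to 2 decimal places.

E[N] = (-8)(0.125) + (-7)(0.0625) + (-4)(0.5625) + (4)(0.25) = -2.6875
E[N²] = (-8)²(0.125) + (-7)²(0.0625) + (-4)²(0.5625) + (4)²(0.25) = 24.0625
Var(N) = E[N²] − (E[N])² = 24.0625 − (-2.6875)² = 16.83984375
SD(N) = √16.83984375 ≈ 4.10

4.10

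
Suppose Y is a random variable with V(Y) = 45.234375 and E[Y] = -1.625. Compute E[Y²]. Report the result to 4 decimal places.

E[Y²] = V(Y) + (E[Y])² = 45.234375 + (-1.625)² = 47.875

47.8750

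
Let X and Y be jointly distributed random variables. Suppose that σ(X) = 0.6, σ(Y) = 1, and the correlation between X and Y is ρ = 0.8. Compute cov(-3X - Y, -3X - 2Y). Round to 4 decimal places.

9.5600

Var(X) = (0.6)² = 0.36;  Var(Y) = (1)² = 1
cov(X,Y) = ρ·σ(X)·σ(Y) = 0.8·0.6·1 = 0.48
cov(-3X - Y, -3X - 2Y) = (-3)(-3)Var(X) + (-1)(-2)Var(Y) + [(-3)(-2) + (-1)(-3)]cov(X,Y)
= 9·0.36 + 2·1 + 9·0.48 = 9.56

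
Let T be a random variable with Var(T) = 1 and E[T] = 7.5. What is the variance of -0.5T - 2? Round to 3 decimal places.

Var(-0.5T - 2) = (-0.5)²·Var(T) = 0.25·1 = 0.25

0.250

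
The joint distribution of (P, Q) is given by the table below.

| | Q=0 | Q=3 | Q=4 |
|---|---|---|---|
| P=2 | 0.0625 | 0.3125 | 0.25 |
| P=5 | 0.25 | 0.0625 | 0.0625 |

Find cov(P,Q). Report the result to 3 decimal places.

-1.359

E[P] = 3.125,  E[Q] = 2.375
E[PQ] = 6.0625
cov(P,Q) = E[PQ] − E[P]E[Q] = 6.0625 − (3.125)(2.375) = -1.359375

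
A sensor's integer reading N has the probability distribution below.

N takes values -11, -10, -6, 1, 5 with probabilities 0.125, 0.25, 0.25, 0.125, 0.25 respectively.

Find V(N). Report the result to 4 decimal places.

39.5000

E[N] = (-11)(0.125) + (-10)(0.25) + (-6)(0.25) + (1)(0.125) + (5)(0.25) = -4
E[N²] = (-11)²(0.125) + (-10)²(0.25) + (-6)²(0.25) + (1)²(0.125) + (5)²(0.25) = 55.5
V(N) = E[N²] − (E[N])² = 55.5 − (-4)² = 39.5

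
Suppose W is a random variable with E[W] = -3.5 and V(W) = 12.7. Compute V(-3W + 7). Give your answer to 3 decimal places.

114.300

V(-3W + 7) = (-3)²·V(W) = 9·12.7 = 114.3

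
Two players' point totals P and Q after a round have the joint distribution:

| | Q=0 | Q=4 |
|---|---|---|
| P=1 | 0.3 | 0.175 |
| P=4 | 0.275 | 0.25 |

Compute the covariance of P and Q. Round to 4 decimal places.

0.3225

E[P] = 2.575,  E[Q] = 1.7
E[PQ] = 4.7
Cov(P,Q) = E[PQ] − E[P]E[Q] = 4.7 − (2.575)(1.7) = 0.3225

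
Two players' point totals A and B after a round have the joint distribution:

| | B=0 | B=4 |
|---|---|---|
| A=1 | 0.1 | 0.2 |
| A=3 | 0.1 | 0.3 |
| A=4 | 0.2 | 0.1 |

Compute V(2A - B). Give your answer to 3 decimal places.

E[A] = 2.7,  E[B] = 2.4,  E[AB] = 6
V(A) = 8.7 − (2.7)² = 1.41;  V(B) = 9.6 − (2.4)² = 3.84
cov(A,B) = 6 − (2.7)(2.4) = -0.48
V(2A - B) = (2)²·1.41 + (-1)²·3.84 + 2·(2)·(-1)·-0.48 = 11.4

11.400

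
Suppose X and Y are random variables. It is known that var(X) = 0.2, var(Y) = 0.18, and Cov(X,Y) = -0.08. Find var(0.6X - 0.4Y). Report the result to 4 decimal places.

var(0.6X - 0.4Y) = (0.6)²·var(X) + (-0.4)²·var(Y) + 2·(0.6)·(-0.4)·Cov(X,Y)
= 0.36·0.2 + 0.16·0.18 + -0.48·-0.08 = 0.1392

0.1392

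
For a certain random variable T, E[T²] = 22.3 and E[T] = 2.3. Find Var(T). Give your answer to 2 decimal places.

17.01

Var(T) = 22.3 − (2.3)² = 17.01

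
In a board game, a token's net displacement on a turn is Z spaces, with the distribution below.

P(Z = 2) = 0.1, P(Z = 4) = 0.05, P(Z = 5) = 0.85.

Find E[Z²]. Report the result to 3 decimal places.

22.450

E[Z²] = (2)²(0.1) + (4)²(0.05) + (5)²(0.85) = 22.45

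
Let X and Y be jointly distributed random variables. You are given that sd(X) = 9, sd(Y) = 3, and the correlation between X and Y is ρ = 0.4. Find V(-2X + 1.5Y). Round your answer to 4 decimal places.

V(X) = (9)² = 81;  V(Y) = (3)² = 9
cov(X,Y) = ρ·sd(X)·sd(Y) = 0.4·9·3 = 10.8
V(-2X + 1.5Y) = (-2)²·V(X) + (1.5)²·V(Y) + 2·(-2)·(1.5)·cov(X,Y)
= 4·81 + 2.25·9 + -6·10.8 = 279.45

279.4500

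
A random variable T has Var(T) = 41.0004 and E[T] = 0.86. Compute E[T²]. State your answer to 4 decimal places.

E[T²] = Var(T) + (E[T])² = 41.0004 + (0.86)² = 41.74

41.7400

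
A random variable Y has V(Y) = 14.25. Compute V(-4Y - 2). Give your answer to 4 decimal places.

V(-4Y - 2) = (-4)²·V(Y) = 16·14.25 = 228

228.0000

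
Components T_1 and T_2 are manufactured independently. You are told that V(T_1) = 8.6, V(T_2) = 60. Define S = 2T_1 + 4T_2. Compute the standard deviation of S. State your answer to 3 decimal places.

By independence, V(S) = (2)²V(T_1) + (4)²V(T_2)
= (2)²·8.6 + (4)²·60 = 994.4
σ(S) = √994.4 ≈ 31.534

31.534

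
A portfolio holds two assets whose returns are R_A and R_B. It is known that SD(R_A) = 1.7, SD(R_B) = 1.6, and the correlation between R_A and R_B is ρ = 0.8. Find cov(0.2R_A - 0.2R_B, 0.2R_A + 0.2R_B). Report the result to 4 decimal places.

V(R_A) = (1.7)² = 2.89;  V(R_B) = (1.6)² = 2.56
cov(R_A,R_B) = ρ·SD(R_A)·SD(R_B) = 0.8·1.7·1.6 = 2.176
cov(0.2R_A - 0.2R_B, 0.2R_A + 0.2R_B) = (0.2)(0.2)V(R_A) + (-0.2)(0.2)V(R_B) + [(0.2)(0.2) + (-0.2)(0.2)]cov(R_A,R_B)
= 0.04·2.89 + -0.04·2.56 + 0·2.176 = 0.0132

0.0132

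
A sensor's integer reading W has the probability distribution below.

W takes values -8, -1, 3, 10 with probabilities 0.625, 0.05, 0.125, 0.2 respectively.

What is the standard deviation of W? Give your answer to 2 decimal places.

7.35

E[W] = (-8)(0.625) + (-1)(0.05) + (3)(0.125) + (10)(0.2) = -2.675
E[W²] = (-8)²(0.625) + (-1)²(0.05) + (3)²(0.125) + (10)²(0.2) = 61.175
Var(W) = E[W²] − (E[W])² = 61.175 − (-2.675)² = 54.019375
σ(W) = √54.019375 ≈ 7.35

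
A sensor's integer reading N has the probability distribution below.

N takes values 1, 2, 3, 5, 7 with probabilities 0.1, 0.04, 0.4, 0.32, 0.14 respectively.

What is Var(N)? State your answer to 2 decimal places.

3.04

E[N] = (1)(0.1) + (2)(0.04) + (3)(0.4) + (5)(0.32) + (7)(0.14) = 3.96
E[N²] = (1)²(0.1) + (2)²(0.04) + (3)²(0.4) + (5)²(0.32) + (7)²(0.14) = 18.72
Var(N) = E[N²] − (E[N])² = 18.72 − (3.96)² = 3.0384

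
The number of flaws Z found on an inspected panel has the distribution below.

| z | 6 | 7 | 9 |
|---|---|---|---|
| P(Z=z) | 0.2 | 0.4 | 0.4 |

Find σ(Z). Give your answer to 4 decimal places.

1.2000

E[Z] = (6)(0.2) + (7)(0.4) + (9)(0.4) = 7.6
E[Z²] = (6)²(0.2) + (7)²(0.4) + (9)²(0.4) = 59.2
var(Z) = E[Z²] − (E[Z])² = 59.2 − (7.6)² = 1.44
σ(Z) = √1.44 ≈ 1.2000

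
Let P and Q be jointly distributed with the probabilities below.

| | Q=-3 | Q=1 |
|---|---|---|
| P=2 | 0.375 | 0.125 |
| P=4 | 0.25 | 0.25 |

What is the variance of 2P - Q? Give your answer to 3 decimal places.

E[P] = 3,  E[Q] = -1.5,  E[PQ] = -4
var(P) = 10 − (3)² = 1;  var(Q) = 6 − (-1.5)² = 3.75
Cov(P,Q) = -4 − (3)(-1.5) = 0.5
var(2P - Q) = (2)²·1 + (-1)²·3.75 + 2·(2)·(-1)·0.5 = 5.75

5.750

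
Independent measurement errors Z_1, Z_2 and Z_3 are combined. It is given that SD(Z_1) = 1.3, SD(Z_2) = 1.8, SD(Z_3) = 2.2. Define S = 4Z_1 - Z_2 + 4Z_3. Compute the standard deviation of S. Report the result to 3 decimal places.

10.379

Var(Z_1) = 1.69, Var(Z_2) = 3.24, Var(Z_3) = 4.84
By independence, Var(S) = (4)²Var(Z_1) + (-1)²Var(Z_2) + (4)²Var(Z_3)
= (4)²·1.69 + (-1)²·3.24 + (4)²·4.84 = 107.72
SD(S) = √107.72 ≈ 10.379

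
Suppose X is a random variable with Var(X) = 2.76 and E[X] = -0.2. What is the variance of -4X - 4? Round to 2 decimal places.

44.16

Var(-4X - 4) = (-4)²·Var(X) = 16·2.76 = 44.16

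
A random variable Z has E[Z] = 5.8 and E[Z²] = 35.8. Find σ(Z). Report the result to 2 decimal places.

Var(Z) = 35.8 − (5.8)² = 2.16
σ(Z) = √2.16 ≈ 1.47

1.47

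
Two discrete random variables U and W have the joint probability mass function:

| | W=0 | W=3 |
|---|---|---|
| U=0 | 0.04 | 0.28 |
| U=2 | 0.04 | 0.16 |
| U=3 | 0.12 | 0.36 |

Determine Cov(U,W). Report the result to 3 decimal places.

-0.216

E[U] = 1.84,  E[W] = 2.4
E[UW] = 4.2
Cov(U,W) = E[UW] − E[U]E[W] = 4.2 − (1.84)(2.4) = -0.216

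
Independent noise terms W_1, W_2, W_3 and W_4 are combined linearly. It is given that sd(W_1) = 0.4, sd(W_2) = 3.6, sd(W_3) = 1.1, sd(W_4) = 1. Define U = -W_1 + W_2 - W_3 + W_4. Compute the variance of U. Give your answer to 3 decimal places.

15.330

Var(W_1) = 0.16, Var(W_2) = 12.96, Var(W_3) = 1.21, Var(W_4) = 1
By independence, Var(U) = (-1)²Var(W_1) + (1)²Var(W_2) + (-1)²Var(W_3) + (1)²Var(W_4)
= (-1)²·0.16 + (1)²·12.96 + (-1)²·1.21 + (1)²·1 = 15.33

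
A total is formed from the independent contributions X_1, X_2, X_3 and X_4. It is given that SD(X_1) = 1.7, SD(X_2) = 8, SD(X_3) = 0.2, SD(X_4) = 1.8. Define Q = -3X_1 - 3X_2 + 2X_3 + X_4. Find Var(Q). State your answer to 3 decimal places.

Var(X_1) = 2.89, Var(X_2) = 64, Var(X_3) = 0.04, Var(X_4) = 3.24
By independence, Var(Q) = (-3)²Var(X_1) + (-3)²Var(X_2) + (2)²Var(X_3) + (1)²Var(X_4)
= (-3)²·2.89 + (-3)²·64 + (2)²·0.04 + (1)²·3.24 = 605.41

605.410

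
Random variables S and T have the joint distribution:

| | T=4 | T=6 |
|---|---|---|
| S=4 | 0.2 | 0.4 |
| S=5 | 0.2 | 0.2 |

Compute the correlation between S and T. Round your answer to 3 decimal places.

E[S] = 4.4,  E[T] = 5.2
E[ST] = 22.8
Cov(S,T) = E[ST] − E[S]E[T] = 22.8 − (4.4)(5.2) = -0.08
Var(S) = 0.24,  Var(T) = 0.96
ρ = -0.08 / √(0.24·0.96) ≈ -0.167

-0.167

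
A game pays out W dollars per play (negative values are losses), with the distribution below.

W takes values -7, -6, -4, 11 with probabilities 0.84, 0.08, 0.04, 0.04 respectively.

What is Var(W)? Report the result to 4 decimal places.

12.5536

E[W] = (-7)(0.84) + (-6)(0.08) + (-4)(0.04) + (11)(0.04) = -6.08
E[W²] = (-7)²(0.84) + (-6)²(0.08) + (-4)²(0.04) + (11)²(0.04) = 49.52
Var(W) = E[W²] − (E[W])² = 49.52 − (-6.08)² = 12.5536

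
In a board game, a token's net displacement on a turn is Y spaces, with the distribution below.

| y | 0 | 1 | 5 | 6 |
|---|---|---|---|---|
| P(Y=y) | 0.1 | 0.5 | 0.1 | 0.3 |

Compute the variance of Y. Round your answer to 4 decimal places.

5.9600

E[Y] = (0)(0.1) + (1)(0.5) + (5)(0.1) + (6)(0.3) = 2.8
E[Y²] = (0)²(0.1) + (1)²(0.5) + (5)²(0.1) + (6)²(0.3) = 13.8
Var(Y) = E[Y²] − (E[Y])² = 13.8 − (2.8)² = 5.96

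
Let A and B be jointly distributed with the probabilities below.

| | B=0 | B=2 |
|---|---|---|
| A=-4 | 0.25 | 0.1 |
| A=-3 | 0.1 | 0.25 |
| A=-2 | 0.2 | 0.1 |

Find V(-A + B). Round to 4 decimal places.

E[A] = -3.05,  E[B] = 0.9,  E[AB] = -2.7
V(A) = 9.95 − (-3.05)² = 0.6475;  V(B) = 1.8 − (0.9)² = 0.99
Cov(A,B) = -2.7 − (-3.05)(0.9) = 0.045
V(-A + B) = (-1)²·0.6475 + (1)²·0.99 + 2·(-1)·(1)·0.045 = 1.5475

1.5475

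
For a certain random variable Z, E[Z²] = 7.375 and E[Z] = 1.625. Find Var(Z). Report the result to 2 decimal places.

4.73

Var(Z) = 7.375 − (1.625)² = 4.734375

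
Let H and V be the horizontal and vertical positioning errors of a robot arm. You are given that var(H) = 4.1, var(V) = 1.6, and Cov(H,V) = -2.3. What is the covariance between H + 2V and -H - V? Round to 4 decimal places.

Cov(H + 2V, -H - V) = (1)(-1)var(H) + (2)(-1)var(V) + [(1)(-1) + (2)(-1)]Cov(H,V)
= -1·4.1 + -2·1.6 + -3·-2.3 = -0.4

-0.4000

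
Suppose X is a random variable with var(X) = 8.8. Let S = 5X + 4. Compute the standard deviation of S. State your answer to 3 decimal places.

var(5X + 4) = (5)²·8.8 = 220
σ(S) = √220 ≈ 14.832

14.832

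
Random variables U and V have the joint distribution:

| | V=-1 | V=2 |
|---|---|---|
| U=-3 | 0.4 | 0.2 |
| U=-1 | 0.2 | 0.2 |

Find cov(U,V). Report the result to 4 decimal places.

0.2400

E[U] = -2.2,  E[V] = 0.2
E[UV] = -0.2
cov(U,V) = E[UV] − E[U]E[V] = -0.2 − (-2.2)(0.2) = 0.24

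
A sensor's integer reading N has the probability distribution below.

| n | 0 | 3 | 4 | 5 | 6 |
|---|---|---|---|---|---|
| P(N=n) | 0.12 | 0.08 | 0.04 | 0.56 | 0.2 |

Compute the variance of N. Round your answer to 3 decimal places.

E[N] = (0)(0.12) + (3)(0.08) + (4)(0.04) + (5)(0.56) + (6)(0.2) = 4.4
E[N²] = (0)²(0.12) + (3)²(0.08) + (4)²(0.04) + (5)²(0.56) + (6)²(0.2) = 22.56
Var(N) = E[N²] − (E[N])² = 22.56 − (4.4)² = 3.2

3.200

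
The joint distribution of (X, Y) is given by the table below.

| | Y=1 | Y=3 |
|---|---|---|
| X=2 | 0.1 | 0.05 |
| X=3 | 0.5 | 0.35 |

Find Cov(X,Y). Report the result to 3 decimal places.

0.020

E[X] = 2.85,  E[Y] = 1.8
E[XY] = 5.15
Cov(X,Y) = E[XY] − E[X]E[Y] = 5.15 − (2.85)(1.8) = 0.02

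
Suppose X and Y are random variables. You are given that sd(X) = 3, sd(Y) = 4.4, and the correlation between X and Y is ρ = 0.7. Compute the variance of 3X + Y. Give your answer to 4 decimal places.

var(X) = (3)² = 9;  var(Y) = (4.4)² = 19.36
cov(X,Y) = ρ·sd(X)·sd(Y) = 0.7·3·4.4 = 9.24
var(3X + Y) = (3)²·var(X) + (1)²·var(Y) + 2·(3)·(1)·cov(X,Y)
= 9·9 + 1·19.36 + 6·9.24 = 155.8

155.8000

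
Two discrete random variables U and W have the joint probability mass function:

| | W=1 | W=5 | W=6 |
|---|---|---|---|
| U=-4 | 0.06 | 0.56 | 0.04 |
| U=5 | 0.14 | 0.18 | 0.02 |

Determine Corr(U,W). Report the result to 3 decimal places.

E[U] = -0.94,  E[W] = 4.26
E[UW] = -6.6
Cov(U,W) = E[UW] − E[U]E[W] = -6.6 − (-0.94)(4.26) = -2.5956
V(U) = 18.1764,  V(W) = 2.7124
ρ = -2.5956 / √(18.1764·2.7124) ≈ -0.370

-0.370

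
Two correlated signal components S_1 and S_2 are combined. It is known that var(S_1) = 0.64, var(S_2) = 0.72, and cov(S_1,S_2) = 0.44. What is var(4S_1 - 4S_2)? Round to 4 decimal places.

var(4S_1 - 4S_2) = (4)²·var(S_1) + (-4)²·var(S_2) + 2·(4)·(-4)·cov(S_1,S_2)
= 16·0.64 + 16·0.72 + -32·0.44 = 7.68

7.6800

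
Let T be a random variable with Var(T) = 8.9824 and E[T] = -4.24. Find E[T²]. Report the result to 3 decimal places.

E[T²] = Var(T) + (E[T])² = 8.9824 + (-4.24)² = 26.96

26.960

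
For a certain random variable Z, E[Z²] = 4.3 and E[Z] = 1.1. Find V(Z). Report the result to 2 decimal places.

3.09

V(Z) = 4.3 − (1.1)² = 3.09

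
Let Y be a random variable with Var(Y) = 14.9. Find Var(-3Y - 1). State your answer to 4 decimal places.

134.1000

Var(-3Y - 1) = (-3)²·Var(Y) = 9·14.9 = 134.1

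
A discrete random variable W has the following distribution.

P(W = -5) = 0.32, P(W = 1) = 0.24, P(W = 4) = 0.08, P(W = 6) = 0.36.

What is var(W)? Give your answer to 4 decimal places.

21.2256

E[W] = (-5)(0.32) + (1)(0.24) + (4)(0.08) + (6)(0.36) = 1.12
E[W²] = (-5)²(0.32) + (1)²(0.24) + (4)²(0.08) + (6)²(0.36) = 22.48
var(W) = E[W²] − (E[W])² = 22.48 − (1.12)² = 21.2256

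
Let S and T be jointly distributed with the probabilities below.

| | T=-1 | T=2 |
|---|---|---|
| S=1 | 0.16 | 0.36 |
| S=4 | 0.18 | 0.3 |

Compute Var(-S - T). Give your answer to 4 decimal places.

3.9636

E[S] = 2.44,  E[T] = 0.98,  E[ST] = 2.24
Var(S) = 8.2 − (2.44)² = 2.2464;  Var(T) = 2.98 − (0.98)² = 2.0196
Cov(S,T) = 2.24 − (2.44)(0.98) = -0.1512
Var(-S - T) = (-1)²·2.2464 + (-1)²·2.0196 + 2·(-1)·(-1)·-0.1512 = 3.9636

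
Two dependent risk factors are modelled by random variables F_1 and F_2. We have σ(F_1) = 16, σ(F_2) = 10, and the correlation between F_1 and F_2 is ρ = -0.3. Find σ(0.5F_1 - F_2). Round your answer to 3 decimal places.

V(F_1) = (16)² = 256;  V(F_2) = (10)² = 100
Cov(F_1,F_2) = ρ·σ(F_1)·σ(F_2) = -0.3·16·10 = -48
V(0.5F_1 - F_2) = (0.5)²·V(F_1) + (-1)²·V(F_2) + 2·(0.5)·(-1)·Cov(F_1,F_2)
= 0.25·256 + 1·100 + -1·-48 = 212
σ(0.5F_1 - F_2) = √212 ≈ 14.560

14.560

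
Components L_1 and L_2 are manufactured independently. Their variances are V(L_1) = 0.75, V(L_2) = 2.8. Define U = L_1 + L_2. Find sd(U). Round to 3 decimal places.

By independence, V(U) = (1)²V(L_1) + (1)²V(L_2)
= (1)²·0.75 + (1)²·2.8 = 3.55
sd(U) = √3.55 ≈ 1.884

1.884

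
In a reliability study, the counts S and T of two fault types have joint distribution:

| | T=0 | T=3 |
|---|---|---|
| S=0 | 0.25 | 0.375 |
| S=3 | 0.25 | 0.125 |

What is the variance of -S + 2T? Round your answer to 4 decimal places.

E[S] = 1.125,  E[T] = 1.5,  E[ST] = 1.125
var(S) = 3.375 − (1.125)² = 2.109375;  var(T) = 4.5 − (1.5)² = 2.25
Cov(S,T) = 1.125 − (1.125)(1.5) = -0.5625
var(-S + 2T) = (-1)²·2.109375 + (2)²·2.25 + 2·(-1)·(2)·-0.5625 = 13.359375

13.3594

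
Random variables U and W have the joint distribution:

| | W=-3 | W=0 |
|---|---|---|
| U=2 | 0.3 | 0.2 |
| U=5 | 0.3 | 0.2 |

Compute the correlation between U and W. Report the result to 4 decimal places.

E[U] = 3.5,  E[W] = -1.8
E[UW] = -6.3
Cov(U,W) = E[UW] − E[U]E[W] = -6.3 − (3.5)(-1.8) = 0
var(U) = 2.25,  var(W) = 2.16
ρ = 0 / √(2.25·2.16) ≈ 0.0000

0.0000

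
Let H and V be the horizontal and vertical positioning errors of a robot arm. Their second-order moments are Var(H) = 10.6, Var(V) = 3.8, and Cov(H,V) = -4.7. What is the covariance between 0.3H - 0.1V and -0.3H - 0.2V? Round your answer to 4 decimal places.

Cov(0.3H - 0.1V, -0.3H - 0.2V) = (0.3)(-0.3)Var(H) + (-0.1)(-0.2)Var(V) + [(0.3)(-0.2) + (-0.1)(-0.3)]Cov(H,V)
= -0.09·10.6 + 0.02·3.8 + -0.03·-4.7 = -0.737

-0.7370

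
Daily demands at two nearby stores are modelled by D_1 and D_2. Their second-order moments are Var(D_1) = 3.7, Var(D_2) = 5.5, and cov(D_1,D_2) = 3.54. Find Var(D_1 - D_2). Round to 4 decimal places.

Var(D_1 - D_2) = (1)²·Var(D_1) + (-1)²·Var(D_2) + 2·(1)·(-1)·cov(D_1,D_2)
= 1·3.7 + 1·5.5 + -2·3.54 = 2.12

2.1200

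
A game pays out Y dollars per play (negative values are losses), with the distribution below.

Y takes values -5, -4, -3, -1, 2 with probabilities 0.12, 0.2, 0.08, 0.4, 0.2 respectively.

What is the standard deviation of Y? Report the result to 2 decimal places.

E[Y] = (-5)(0.12) + (-4)(0.2) + (-3)(0.08) + (-1)(0.4) + (2)(0.2) = -1.64
E[Y²] = (-5)²(0.12) + (-4)²(0.2) + (-3)²(0.08) + (-1)²(0.4) + (2)²(0.2) = 8.12
var(Y) = E[Y²] − (E[Y])² = 8.12 − (-1.64)² = 5.4304
SD(Y) = √5.4304 ≈ 2.33

2.33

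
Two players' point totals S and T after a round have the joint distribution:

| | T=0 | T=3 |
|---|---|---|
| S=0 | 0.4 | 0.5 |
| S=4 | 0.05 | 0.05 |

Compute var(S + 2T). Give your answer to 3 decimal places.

E[S] = 0.4,  E[T] = 1.65,  E[ST] = 0.6
var(S) = 1.6 − (0.4)² = 1.44;  var(T) = 4.95 − (1.65)² = 2.2275
Cov(S,T) = 0.6 − (0.4)(1.65) = -0.06
var(S + 2T) = (1)²·1.44 + (2)²·2.2275 + 2·(1)·(2)·-0.06 = 10.11

10.110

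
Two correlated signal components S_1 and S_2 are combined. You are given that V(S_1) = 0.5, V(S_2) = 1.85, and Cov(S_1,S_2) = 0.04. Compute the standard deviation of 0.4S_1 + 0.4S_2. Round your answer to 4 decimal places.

0.6235

V(0.4S_1 + 0.4S_2) = (0.4)²·V(S_1) + (0.4)²·V(S_2) + 2·(0.4)·(0.4)·Cov(S_1,S_2)
= 0.16·0.5 + 0.16·1.85 + 0.32·0.04 = 0.3888
σ(0.4S_1 + 0.4S_2) = √0.3888 ≈ 0.6235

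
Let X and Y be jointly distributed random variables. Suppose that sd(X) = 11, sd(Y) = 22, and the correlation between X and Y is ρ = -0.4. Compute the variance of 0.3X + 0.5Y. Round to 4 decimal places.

102.8500

Var(X) = (11)² = 121;  Var(Y) = (22)² = 484
Cov(X,Y) = ρ·sd(X)·sd(Y) = -0.4·11·22 = -96.8
Var(0.3X + 0.5Y) = (0.3)²·Var(X) + (0.5)²·Var(Y) + 2·(0.3)·(0.5)·Cov(X,Y)
= 0.09·121 + 0.25·484 + 0.3·-96.8 = 102.85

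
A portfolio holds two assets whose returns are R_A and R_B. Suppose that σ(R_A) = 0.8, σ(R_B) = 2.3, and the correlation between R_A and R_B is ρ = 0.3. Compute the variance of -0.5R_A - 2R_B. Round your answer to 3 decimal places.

22.424

var(R_A) = (0.8)² = 0.64;  var(R_B) = (2.3)² = 5.29
cov(R_A,R_B) = ρ·σ(R_A)·σ(R_B) = 0.3·0.8·2.3 = 0.552
var(-0.5R_A - 2R_B) = (-0.5)²·var(R_A) + (-2)²·var(R_B) + 2·(-0.5)·(-2)·cov(R_A,R_B)
= 0.25·0.64 + 4·5.29 + 2·0.552 = 22.424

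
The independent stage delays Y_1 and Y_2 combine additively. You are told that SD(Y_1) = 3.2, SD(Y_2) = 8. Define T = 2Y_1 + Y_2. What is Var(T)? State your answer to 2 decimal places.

104.96

Var(Y_1) = 10.24, Var(Y_2) = 64
By independence, Var(T) = (2)²Var(Y_1) + (1)²Var(Y_2)
= (2)²·10.24 + (1)²·64 = 104.96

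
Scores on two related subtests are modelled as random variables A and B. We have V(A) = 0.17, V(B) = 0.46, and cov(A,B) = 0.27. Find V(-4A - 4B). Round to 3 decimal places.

V(-4A - 4B) = (-4)²·V(A) + (-4)²·V(B) + 2·(-4)·(-4)·cov(A,B)
= 16·0.17 + 16·0.46 + 32·0.27 = 18.72

18.720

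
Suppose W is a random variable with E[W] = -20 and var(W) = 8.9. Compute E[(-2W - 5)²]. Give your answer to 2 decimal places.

1260.60

E[-2W - 5] = -2·-20 − 5 = 35
var(-2W - 5) = (-2)²·8.9 = 35.6
E[(-2W - 5)²] = var((-2W - 5)) + (E[(-2W - 5)])² = 35.6 + (35)² = 1260.6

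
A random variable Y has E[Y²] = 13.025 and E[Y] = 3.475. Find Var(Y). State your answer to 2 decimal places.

Var(Y) = 13.025 − (3.475)² = 0.949375

0.95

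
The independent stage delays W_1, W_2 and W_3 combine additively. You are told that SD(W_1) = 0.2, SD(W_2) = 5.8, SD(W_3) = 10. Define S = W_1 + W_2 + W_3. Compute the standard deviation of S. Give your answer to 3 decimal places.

11.562

V(W_1) = 0.04, V(W_2) = 33.64, V(W_3) = 100
By independence, V(S) = (1)²V(W_1) + (1)²V(W_2) + (1)²V(W_3)
= (1)²·0.04 + (1)²·33.64 + (1)²·100 = 133.68
SD(S) = √133.68 ≈ 11.562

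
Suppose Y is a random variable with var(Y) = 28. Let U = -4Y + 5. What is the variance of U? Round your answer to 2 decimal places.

var(-4Y + 5) = (-4)²·var(Y) = 16·28 = 448

448.00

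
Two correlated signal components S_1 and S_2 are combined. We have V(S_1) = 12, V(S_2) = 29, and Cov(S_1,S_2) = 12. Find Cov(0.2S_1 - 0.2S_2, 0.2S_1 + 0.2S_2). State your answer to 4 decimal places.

-0.6800

Cov(0.2S_1 - 0.2S_2, 0.2S_1 + 0.2S_2) = (0.2)(0.2)V(S_1) + (-0.2)(0.2)V(S_2) + [(0.2)(0.2) + (-0.2)(0.2)]Cov(S_1,S_2)
= 0.04·12 + -0.04·29 + 0·12 = -0.68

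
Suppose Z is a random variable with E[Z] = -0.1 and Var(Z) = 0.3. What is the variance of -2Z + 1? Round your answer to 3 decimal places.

Var(-2Z + 1) = (-2)²·Var(Z) = 4·0.3 = 1.2

1.200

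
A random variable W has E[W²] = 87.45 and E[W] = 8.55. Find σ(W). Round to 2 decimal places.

Var(W) = 87.45 − (8.55)² = 14.3475
σ(W) = √14.3475 ≈ 3.79

3.79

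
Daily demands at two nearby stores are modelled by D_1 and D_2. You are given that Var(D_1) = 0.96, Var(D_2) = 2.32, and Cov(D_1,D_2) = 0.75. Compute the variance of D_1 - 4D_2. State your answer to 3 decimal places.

Var(D_1 - 4D_2) = (1)²·Var(D_1) + (-4)²·Var(D_2) + 2·(1)·(-4)·Cov(D_1,D_2)
= 1·0.96 + 16·2.32 + -8·0.75 = 32.08

32.080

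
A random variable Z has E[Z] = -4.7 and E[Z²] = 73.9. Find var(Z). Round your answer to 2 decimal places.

var(Z) = 73.9 − (-4.7)² = 51.81

51.81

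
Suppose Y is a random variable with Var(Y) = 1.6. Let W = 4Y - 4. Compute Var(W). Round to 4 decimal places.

Var(4Y - 4) = (4)²·Var(Y) = 16·1.6 = 25.6

25.6000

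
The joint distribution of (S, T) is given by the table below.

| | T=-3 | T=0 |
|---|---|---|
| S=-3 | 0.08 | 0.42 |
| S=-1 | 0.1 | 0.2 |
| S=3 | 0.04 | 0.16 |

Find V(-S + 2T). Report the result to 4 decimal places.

E[S] = -1.2,  E[T] = -0.66,  E[ST] = 0.66
V(S) = 6.6 − (-1.2)² = 5.16;  V(T) = 1.98 − (-0.66)² = 1.5444
Cov(S,T) = 0.66 − (-1.2)(-0.66) = -0.132
V(-S + 2T) = (-1)²·5.16 + (2)²·1.5444 + 2·(-1)·(2)·-0.132 = 11.8656

11.8656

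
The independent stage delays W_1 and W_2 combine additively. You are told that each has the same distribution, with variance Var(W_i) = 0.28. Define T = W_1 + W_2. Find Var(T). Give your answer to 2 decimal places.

0.56

By independence, Var(T) = (1)²Var(W_1) + (1)²Var(W_2)
= (1)²·0.28 + (1)²·0.28 = 0.56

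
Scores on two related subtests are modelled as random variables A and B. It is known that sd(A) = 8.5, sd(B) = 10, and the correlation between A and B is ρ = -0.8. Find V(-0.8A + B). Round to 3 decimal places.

V(A) = (8.5)² = 72.25;  V(B) = (10)² = 100
cov(A,B) = ρ·sd(A)·sd(B) = -0.8·8.5·10 = -68
V(-0.8A + B) = (-0.8)²·V(A) + (1)²·V(B) + 2·(-0.8)·(1)·cov(A,B)
= 0.64·72.25 + 1·100 + -1.6·-68 = 255.04

255.040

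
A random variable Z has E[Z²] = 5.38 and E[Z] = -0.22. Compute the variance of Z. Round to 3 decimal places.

Var(Z) = 5.38 − (-0.22)² = 5.3316

5.332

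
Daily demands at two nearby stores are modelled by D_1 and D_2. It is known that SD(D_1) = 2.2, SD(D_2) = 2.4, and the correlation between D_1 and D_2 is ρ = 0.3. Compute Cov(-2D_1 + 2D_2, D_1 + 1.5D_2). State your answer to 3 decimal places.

6.016

Var(D_1) = (2.2)² = 4.84;  Var(D_2) = (2.4)² = 5.76
Cov(D_1,D_2) = ρ·SD(D_1)·SD(D_2) = 0.3·2.2·2.4 = 1.584
Cov(-2D_1 + 2D_2, D_1 + 1.5D_2) = (-2)(1)Var(D_1) + (2)(1.5)Var(D_2) + [(-2)(1.5) + (2)(1)]Cov(D_1,D_2)
= -2·4.84 + 3·5.76 + -1·1.584 = 6.016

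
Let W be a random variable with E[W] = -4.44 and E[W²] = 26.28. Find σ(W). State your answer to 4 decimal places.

Var(W) = 26.28 − (-4.44)² = 6.5664
σ(W) = √6.5664 ≈ 2.5625

2.5625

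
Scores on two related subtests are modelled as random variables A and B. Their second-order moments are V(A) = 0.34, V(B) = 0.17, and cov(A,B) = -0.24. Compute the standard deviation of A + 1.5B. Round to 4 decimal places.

0.0500

V(A + 1.5B) = (1)²·V(A) + (1.5)²·V(B) + 2·(1)·(1.5)·cov(A,B)
= 1·0.34 + 2.25·0.17 + 3·-0.24 = 0.0025
sd(A + 1.5B) = √0.0025 ≈ 0.0500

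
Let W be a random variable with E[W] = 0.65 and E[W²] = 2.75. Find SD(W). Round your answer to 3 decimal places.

1.526

Var(W) = 2.75 − (0.65)² = 2.3275
SD(W) = √2.3275 ≈ 1.526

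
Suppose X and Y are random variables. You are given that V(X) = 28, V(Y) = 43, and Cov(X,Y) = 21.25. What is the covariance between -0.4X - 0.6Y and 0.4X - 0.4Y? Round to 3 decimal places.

Cov(-0.4X - 0.6Y, 0.4X - 0.4Y) = (-0.4)(0.4)V(X) + (-0.6)(-0.4)V(Y) + [(-0.4)(-0.4) + (-0.6)(0.4)]Cov(X,Y)
= -0.16·28 + 0.24·43 + -0.08·21.25 = 4.14

4.140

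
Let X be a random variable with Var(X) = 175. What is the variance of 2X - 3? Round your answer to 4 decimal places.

Var(2X - 3) = (2)²·Var(X) = 4·175 = 700

700.0000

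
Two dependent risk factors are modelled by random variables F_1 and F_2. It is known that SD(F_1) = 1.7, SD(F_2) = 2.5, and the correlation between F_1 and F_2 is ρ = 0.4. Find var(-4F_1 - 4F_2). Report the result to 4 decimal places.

200.6400

var(F_1) = (1.7)² = 2.89;  var(F_2) = (2.5)² = 6.25
Cov(F_1,F_2) = ρ·SD(F_1)·SD(F_2) = 0.4·1.7·2.5 = 1.7
var(-4F_1 - 4F_2) = (-4)²·var(F_1) + (-4)²·var(F_2) + 2·(-4)·(-4)·Cov(F_1,F_2)
= 16·2.89 + 16·6.25 + 32·1.7 = 200.64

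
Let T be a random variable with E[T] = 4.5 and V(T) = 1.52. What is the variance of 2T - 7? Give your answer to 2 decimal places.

V(2T - 7) = (2)²·V(T) = 4·1.52 = 6.08

6.08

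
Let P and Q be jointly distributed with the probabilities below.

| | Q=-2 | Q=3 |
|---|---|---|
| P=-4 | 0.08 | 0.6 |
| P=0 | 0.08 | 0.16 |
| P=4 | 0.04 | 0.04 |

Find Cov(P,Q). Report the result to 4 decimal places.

E[P] = -2.4,  E[Q] = 2
E[PQ] = -6.4
Cov(P,Q) = E[PQ] − E[P]E[Q] = -6.4 − (-2.4)(2) = -1.6

-1.6000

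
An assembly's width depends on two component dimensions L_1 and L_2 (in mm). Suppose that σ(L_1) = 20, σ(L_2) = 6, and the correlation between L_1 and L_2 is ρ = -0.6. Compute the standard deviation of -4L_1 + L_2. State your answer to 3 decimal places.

Var(L_1) = (20)² = 400;  Var(L_2) = (6)² = 36
cov(L_1,L_2) = ρ·σ(L_1)·σ(L_2) = -0.6·20·6 = -72
Var(-4L_1 + L_2) = (-4)²·Var(L_1) + (1)²·Var(L_2) + 2·(-4)·(1)·cov(L_1,L_2)
= 16·400 + 1·36 + -8·-72 = 7012
σ(-4L_1 + L_2) = √7012 ≈ 83.738

83.738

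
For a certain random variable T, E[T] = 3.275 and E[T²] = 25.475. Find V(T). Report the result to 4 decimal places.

14.7494

V(T) = 25.475 − (3.275)² = 14.749375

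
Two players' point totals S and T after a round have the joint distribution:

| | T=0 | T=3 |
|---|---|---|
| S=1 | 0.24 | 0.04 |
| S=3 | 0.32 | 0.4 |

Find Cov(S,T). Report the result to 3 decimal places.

0.499

E[S] = 2.44,  E[T] = 1.32
E[ST] = 3.72
Cov(S,T) = E[ST] − E[S]E[T] = 3.72 − (2.44)(1.32) = 0.4992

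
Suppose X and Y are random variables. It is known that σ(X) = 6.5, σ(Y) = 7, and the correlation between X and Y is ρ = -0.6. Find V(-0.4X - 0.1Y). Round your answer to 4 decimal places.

V(X) = (6.5)² = 42.25;  V(Y) = (7)² = 49
cov(X,Y) = ρ·σ(X)·σ(Y) = -0.6·6.5·7 = -27.3
V(-0.4X - 0.1Y) = (-0.4)²·V(X) + (-0.1)²·V(Y) + 2·(-0.4)·(-0.1)·cov(X,Y)
= 0.16·42.25 + 0.01·49 + 0.08·-27.3 = 5.066

5.0660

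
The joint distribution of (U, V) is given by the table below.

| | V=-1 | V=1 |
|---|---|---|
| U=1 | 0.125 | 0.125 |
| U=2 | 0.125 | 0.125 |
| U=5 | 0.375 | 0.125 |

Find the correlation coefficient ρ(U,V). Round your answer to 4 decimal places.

E[U] = 3.25,  E[V] = -0.25
E[UV] = -1.25
Cov(U,V) = E[UV] − E[U]E[V] = -1.25 − (3.25)(-0.25) = -0.4375
var(U) = 3.1875,  var(V) = 0.9375
ρ = -0.4375 / √(3.1875·0.9375) ≈ -0.2531

-0.2531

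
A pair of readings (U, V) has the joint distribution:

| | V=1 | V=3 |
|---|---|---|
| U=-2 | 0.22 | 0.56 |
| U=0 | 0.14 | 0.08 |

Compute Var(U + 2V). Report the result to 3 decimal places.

E[U] = -1.56,  E[V] = 2.28,  E[UV] = -3.8
Var(U) = 3.12 − (-1.56)² = 0.6864;  Var(V) = 6.12 − (2.28)² = 0.9216
cov(U,V) = -3.8 − (-1.56)(2.28) = -0.2432
Var(U + 2V) = (1)²·0.6864 + (2)²·0.9216 + 2·(1)·(2)·-0.2432 = 3.4

3.400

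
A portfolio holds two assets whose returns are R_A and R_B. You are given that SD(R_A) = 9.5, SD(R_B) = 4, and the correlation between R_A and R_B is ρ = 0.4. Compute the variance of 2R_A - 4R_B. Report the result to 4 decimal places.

V(R_A) = (9.5)² = 90.25;  V(R_B) = (4)² = 16
Cov(R_A,R_B) = ρ·SD(R_A)·SD(R_B) = 0.4·9.5·4 = 15.2
V(2R_A - 4R_B) = (2)²·V(R_A) + (-4)²·V(R_B) + 2·(2)·(-4)·Cov(R_A,R_B)
= 4·90.25 + 16·16 + -16·15.2 = 373.8

373.8000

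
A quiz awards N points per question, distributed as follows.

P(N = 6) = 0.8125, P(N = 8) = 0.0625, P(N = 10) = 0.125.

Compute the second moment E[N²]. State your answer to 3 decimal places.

45.750

E[N²] = (6)²(0.8125) + (8)²(0.0625) + (10)²(0.125) = 45.75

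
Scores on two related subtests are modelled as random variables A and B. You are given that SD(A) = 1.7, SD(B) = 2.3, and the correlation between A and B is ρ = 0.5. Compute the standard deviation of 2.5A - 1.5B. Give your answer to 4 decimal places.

V(A) = (1.7)² = 2.89;  V(B) = (2.3)² = 5.29
Cov(A,B) = ρ·SD(A)·SD(B) = 0.5·1.7·2.3 = 1.955
V(2.5A - 1.5B) = (2.5)²·V(A) + (-1.5)²·V(B) + 2·(2.5)·(-1.5)·Cov(A,B)
= 6.25·2.89 + 2.25·5.29 + -7.5·1.955 = 15.3025
SD(2.5A - 1.5B) = √15.3025 ≈ 3.9118

3.9118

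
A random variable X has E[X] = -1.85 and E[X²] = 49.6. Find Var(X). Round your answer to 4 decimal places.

Var(X) = 49.6 − (-1.85)² = 46.1775

46.1775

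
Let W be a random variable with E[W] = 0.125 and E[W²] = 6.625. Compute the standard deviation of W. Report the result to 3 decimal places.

V(W) = 6.625 − (0.125)² = 6.609375
σ(W) = √6.609375 ≈ 2.571

2.571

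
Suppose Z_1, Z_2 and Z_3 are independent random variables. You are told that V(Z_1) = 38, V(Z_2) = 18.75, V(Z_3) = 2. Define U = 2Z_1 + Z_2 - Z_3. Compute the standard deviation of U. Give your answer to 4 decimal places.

By independence, V(U) = (2)²V(Z_1) + (1)²V(Z_2) + (-1)²V(Z_3)
= (2)²·38 + (1)²·18.75 + (-1)²·2 = 172.75
sd(U) = √172.75 ≈ 13.1434

13.1434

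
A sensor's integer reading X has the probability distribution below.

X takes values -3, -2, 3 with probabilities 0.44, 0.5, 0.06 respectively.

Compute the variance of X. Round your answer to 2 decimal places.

E[X] = (-3)(0.44) + (-2)(0.5) + (3)(0.06) = -2.14
E[X²] = (-3)²(0.44) + (-2)²(0.5) + (3)²(0.06) = 6.5
Var(X) = E[X²] − (E[X])² = 6.5 − (-2.14)² = 1.9204

1.92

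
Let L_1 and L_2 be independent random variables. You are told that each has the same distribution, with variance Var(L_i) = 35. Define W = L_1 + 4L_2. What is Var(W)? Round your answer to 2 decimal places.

595.00

By independence, Var(W) = (1)²Var(L_1) + (4)²Var(L_2)
= (1)²·35 + (4)²·35 = 595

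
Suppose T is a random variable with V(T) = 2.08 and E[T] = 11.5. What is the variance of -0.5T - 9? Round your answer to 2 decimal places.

0.52

V(-0.5T - 9) = (-0.5)²·V(T) = 0.25·2.08 = 0.52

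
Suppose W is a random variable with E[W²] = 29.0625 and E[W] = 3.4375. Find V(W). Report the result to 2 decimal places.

17.25

V(W) = 29.0625 − (3.4375)² = 17.24609375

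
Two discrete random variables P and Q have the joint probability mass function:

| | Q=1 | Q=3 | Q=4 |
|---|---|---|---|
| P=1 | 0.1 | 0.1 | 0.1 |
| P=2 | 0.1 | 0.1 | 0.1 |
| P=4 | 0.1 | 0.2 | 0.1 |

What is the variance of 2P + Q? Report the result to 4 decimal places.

8.2100

E[P] = 2.5,  E[Q] = 2.7,  E[PQ] = 6.8
var(P) = 7.9 − (2.5)² = 1.65;  var(Q) = 8.7 − (2.7)² = 1.41
Cov(P,Q) = 6.8 − (2.5)(2.7) = 0.05
var(2P + Q) = (2)²·1.65 + (1)²·1.41 + 2·(2)·(1)·0.05 = 8.21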